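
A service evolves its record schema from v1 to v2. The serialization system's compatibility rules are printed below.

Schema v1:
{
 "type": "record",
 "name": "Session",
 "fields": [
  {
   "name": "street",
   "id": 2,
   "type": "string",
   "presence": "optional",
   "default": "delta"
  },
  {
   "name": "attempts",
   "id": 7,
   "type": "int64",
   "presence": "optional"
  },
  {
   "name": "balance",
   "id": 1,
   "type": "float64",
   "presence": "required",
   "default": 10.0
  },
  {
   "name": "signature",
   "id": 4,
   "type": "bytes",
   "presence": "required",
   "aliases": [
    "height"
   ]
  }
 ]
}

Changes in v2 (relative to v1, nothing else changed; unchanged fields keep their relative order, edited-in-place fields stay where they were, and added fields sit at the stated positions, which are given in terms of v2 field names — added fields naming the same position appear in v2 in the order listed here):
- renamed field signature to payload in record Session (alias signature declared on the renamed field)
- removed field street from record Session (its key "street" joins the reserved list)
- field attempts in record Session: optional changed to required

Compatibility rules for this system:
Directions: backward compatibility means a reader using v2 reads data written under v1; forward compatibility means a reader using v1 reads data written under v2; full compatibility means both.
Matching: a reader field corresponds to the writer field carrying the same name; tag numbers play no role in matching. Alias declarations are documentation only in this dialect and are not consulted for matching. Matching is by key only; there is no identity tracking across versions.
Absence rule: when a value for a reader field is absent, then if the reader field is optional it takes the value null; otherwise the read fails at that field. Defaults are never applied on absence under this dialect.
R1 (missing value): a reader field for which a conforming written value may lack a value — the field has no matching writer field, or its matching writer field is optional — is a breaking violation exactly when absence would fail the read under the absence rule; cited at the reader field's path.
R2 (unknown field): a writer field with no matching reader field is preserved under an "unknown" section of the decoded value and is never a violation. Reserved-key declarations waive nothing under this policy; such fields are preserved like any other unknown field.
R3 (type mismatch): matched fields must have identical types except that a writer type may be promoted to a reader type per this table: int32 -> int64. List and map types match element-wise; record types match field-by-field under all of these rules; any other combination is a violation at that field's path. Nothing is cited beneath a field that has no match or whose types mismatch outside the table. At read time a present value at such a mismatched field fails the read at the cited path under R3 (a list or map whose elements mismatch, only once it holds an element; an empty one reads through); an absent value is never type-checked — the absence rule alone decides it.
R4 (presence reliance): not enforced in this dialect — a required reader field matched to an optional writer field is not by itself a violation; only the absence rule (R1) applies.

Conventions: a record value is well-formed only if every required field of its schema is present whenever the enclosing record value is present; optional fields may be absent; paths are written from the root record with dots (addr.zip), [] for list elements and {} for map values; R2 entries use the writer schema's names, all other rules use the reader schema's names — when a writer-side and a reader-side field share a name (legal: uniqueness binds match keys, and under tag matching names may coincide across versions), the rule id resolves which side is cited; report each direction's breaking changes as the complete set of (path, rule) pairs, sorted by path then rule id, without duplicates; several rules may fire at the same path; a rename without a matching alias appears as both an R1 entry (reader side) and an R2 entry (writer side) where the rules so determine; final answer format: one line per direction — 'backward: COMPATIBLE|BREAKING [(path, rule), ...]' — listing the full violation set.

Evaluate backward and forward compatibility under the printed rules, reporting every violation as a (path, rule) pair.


in Session below, arrows point writer -> reader
backward pass over Session, reader schema v2, writer schema v1:
  int64 -> int64, writer optional: attempts aligns to attempts
  float64 -> float64, writer required: balance aligns to balance
  payload: no writer-side match
  street (writer side), unknown to reader
  signature (writer side), unknown to reader
  rule R1 violated at attempts
  rule R1 violated at payload
  backward on Session therefore BREAKING (2)
forward pass over Session, reader schema v1, writer schema v2:
  street: no writer-side match
  int64 -> int64, writer required: attempts aligns to attempts
  float64 -> float64, writer required: balance aligns to balance
  signature: no writer-side match
  payload (writer side), unknown to reader
  rule R1 violated at signature
  forward on Session therefore BREAKING (1)

backward: BREAKING [(attempts, R1), (payload, R1)]; forward: BREAKING [(signature, R1)]


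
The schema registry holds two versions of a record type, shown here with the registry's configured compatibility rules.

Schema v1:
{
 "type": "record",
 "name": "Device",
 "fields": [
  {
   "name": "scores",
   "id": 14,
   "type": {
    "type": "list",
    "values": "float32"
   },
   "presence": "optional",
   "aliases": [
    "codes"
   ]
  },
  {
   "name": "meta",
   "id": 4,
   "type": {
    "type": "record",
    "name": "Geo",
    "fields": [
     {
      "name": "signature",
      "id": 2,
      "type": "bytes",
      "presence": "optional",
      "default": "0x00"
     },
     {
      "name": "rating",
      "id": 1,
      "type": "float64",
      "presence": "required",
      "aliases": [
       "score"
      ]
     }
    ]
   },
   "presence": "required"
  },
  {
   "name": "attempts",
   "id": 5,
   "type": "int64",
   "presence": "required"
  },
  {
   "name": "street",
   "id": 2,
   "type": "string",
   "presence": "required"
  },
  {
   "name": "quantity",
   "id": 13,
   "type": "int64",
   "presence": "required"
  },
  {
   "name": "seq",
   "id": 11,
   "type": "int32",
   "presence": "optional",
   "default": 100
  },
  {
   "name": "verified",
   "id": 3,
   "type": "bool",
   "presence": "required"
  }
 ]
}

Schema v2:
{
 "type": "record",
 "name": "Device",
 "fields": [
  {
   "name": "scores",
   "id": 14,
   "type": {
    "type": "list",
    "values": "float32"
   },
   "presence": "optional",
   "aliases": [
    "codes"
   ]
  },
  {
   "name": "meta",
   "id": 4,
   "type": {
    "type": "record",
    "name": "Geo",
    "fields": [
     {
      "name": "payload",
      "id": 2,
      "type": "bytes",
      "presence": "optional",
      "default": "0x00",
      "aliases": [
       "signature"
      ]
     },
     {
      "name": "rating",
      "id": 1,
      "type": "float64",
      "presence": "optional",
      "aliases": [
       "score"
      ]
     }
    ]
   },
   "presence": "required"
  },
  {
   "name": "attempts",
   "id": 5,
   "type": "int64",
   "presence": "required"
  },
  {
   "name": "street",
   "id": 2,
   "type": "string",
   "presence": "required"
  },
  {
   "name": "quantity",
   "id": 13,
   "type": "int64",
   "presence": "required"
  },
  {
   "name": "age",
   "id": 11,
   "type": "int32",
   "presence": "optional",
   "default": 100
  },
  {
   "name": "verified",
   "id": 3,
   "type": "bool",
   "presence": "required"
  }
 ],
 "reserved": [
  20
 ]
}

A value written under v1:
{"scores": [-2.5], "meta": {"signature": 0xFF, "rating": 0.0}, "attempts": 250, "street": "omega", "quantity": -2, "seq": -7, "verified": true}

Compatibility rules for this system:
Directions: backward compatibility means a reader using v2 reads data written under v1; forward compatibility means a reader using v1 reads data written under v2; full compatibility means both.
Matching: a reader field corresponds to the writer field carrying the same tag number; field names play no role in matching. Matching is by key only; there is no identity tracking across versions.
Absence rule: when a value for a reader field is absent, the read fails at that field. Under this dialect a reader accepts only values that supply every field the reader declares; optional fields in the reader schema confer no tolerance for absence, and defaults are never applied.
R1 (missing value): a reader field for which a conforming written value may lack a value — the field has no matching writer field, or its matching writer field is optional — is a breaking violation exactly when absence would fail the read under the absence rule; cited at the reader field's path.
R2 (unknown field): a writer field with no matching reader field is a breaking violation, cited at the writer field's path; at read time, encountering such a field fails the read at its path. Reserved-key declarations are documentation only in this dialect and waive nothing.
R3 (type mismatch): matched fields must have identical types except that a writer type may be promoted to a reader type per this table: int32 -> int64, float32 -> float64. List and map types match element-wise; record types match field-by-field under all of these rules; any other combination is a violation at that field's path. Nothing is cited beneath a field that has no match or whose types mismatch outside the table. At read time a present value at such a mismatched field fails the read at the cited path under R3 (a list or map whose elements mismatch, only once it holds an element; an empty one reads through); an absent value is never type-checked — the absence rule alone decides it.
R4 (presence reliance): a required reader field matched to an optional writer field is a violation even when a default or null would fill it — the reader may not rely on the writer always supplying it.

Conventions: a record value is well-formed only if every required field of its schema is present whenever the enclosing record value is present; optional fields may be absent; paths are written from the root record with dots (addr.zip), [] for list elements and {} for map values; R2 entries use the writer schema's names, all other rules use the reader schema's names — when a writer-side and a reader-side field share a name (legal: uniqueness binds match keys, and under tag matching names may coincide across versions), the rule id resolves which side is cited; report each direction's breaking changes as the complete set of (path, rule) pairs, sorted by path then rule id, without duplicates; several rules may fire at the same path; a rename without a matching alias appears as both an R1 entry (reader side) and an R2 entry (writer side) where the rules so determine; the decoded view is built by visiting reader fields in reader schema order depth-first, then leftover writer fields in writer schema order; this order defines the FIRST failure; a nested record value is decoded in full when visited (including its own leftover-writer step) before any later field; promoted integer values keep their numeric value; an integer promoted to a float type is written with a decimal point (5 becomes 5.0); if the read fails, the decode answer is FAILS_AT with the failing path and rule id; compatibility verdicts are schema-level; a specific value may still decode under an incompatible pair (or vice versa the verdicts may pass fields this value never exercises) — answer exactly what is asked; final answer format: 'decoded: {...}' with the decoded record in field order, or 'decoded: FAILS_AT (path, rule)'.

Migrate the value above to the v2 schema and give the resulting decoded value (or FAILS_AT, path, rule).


the writer's type comes first in each Device pair
decode walk for Device under reader schema v2:
  scores := [-2.5]
  meta.payload := 0xFF (from writer signature)
  meta.rating := 0.0
  attempts := 250
  street := "omega"
  quantity := -2
  age := -7 (from writer seq)
  verified := true
  => decoded: {"scores": [-2.5], "meta": {"payload": 0xFF, "rating": 0.0}, "attempts": 250, "street": "omega", "quantity": -2, "age": -7, "verified": true}
remaining Device differences; none change what is asked:
  field rating in record Geo: required changed to optional -> schema-level compatibility only; this Device value's decode is unchanged

decoded: {"scores": [-2.5], "meta": {"payload": 0xFF, "rating": 0.0}, "attempts": 250, "street": "omega", "quantity": -2, "age": -7, "verified": true}


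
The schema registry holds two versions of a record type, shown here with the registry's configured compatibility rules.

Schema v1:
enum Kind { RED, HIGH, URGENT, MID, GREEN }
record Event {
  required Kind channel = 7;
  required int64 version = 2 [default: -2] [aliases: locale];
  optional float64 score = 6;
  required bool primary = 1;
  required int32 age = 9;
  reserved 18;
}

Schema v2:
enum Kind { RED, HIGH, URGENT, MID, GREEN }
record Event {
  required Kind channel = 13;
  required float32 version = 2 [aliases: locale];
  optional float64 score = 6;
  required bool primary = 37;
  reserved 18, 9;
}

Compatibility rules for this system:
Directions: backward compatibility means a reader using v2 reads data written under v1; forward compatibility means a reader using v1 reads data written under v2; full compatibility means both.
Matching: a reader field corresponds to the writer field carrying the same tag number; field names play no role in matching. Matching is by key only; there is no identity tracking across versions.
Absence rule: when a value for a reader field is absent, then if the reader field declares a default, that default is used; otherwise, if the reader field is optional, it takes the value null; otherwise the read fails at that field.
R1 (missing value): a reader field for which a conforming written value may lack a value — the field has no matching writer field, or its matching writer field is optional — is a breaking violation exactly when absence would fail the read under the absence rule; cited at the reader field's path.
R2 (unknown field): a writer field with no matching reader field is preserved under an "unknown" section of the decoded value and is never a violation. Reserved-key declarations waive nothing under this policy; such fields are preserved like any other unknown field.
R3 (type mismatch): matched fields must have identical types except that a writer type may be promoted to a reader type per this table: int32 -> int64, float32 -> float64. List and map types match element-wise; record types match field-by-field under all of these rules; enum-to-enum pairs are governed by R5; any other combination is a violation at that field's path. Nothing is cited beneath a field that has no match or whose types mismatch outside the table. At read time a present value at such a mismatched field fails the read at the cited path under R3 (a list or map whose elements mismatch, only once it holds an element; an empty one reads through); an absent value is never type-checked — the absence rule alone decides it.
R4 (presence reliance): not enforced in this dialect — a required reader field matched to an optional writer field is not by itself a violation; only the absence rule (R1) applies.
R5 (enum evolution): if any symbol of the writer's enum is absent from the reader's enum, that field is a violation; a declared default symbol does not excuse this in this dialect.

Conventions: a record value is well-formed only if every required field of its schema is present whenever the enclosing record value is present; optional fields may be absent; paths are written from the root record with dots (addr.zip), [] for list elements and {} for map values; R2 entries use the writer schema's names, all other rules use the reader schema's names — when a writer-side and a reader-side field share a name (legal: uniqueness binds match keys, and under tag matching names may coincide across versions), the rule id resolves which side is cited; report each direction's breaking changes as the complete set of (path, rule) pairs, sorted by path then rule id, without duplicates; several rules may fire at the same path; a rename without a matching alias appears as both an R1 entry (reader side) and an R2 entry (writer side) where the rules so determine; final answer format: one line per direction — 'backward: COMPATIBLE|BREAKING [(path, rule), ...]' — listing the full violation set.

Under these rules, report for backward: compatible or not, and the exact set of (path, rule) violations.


backward: BREAKING [(channel, R1), (primary, R1), (version, R3)]

in Event below, arrows point writer -> reader
checking backward for Event: reader v2 against writer v1:
  channel: no writer match
  int64 -> float32, writer required: version aligns to version
  float64 -> float64, writer optional: score aligns to score
  primary: no writer match
  channel (writer side), unknown to reader
  primary (writer side), unknown to reader
  age (writer side), unknown to reader
  rule R1 violated at channel
  rule R1 violated at primary
  rule R3 violated at version
  => 3 violation(s): backward is BREAKING for Event
diffs on Event not affecting the asked answer:
  removed field age from record Event (its key 9 joins the reserved list) -> matters only for Event's forward compatibility — outside the asked direction


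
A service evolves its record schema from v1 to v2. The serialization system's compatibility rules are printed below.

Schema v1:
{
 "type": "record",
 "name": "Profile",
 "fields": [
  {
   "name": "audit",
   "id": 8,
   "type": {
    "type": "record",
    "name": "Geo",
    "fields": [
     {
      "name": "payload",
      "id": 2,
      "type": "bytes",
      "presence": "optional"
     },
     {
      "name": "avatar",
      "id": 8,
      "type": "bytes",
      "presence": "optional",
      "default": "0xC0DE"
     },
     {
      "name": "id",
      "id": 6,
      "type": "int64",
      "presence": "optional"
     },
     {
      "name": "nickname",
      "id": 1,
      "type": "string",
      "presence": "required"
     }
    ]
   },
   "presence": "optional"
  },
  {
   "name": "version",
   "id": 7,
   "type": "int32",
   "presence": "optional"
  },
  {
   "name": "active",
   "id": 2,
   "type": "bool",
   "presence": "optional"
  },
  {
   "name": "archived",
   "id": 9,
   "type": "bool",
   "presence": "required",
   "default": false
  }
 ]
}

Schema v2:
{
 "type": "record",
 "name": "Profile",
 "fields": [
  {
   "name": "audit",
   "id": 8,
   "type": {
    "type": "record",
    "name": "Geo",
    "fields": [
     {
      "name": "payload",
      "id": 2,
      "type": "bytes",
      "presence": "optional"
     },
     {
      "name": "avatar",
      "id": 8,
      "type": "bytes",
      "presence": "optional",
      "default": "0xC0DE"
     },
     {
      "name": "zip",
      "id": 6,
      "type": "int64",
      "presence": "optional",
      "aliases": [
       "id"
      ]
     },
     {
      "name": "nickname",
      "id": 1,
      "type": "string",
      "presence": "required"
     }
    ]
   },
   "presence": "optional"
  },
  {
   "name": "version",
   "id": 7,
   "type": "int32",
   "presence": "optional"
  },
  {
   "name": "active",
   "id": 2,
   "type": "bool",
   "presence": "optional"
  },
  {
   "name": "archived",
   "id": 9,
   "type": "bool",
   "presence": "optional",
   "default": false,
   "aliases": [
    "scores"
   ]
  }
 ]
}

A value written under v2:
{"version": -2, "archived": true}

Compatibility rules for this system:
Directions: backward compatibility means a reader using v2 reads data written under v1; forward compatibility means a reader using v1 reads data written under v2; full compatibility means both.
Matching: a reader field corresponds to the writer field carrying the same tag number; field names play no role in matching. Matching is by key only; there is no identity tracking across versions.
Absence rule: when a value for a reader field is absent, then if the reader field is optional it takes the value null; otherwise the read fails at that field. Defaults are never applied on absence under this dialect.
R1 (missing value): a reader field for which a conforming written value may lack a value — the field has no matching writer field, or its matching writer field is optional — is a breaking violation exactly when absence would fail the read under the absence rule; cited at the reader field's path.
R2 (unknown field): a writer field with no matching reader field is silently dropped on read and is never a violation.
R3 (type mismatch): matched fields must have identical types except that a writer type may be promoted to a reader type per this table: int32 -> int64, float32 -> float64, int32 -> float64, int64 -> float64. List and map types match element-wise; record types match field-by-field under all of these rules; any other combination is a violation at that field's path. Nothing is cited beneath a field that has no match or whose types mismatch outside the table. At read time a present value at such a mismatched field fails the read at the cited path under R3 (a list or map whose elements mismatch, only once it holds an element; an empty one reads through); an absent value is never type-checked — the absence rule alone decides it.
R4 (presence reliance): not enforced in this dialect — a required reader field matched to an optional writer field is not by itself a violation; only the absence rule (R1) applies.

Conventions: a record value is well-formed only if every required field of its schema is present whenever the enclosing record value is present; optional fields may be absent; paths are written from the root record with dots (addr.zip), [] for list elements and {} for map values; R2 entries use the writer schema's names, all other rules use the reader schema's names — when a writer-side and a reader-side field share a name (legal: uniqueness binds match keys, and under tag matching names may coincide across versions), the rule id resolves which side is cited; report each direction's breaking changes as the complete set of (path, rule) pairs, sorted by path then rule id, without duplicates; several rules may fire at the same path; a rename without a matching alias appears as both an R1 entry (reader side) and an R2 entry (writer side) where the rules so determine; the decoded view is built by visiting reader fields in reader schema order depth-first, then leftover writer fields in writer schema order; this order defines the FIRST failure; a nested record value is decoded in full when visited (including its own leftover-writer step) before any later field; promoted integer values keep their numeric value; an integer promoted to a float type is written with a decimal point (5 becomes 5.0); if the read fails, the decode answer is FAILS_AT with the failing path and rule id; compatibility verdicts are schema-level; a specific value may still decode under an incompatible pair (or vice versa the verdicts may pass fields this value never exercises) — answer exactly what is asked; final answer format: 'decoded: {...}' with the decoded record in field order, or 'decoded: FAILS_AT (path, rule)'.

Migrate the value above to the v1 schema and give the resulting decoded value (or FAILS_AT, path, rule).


the writer's type comes first in each Profile pair
decoding the Profile value with the v1 reader:
  audit := null (absent, optional -> null)
  version := -2
  active := null (absent, optional -> null)
  archived := true
  => decoded: {"audit": null, "version": -2, "active": null, "archived": true}
ruling out the remaining Profile differences:
  field archived in record Profile: required changed to optional -> matters for Profile compatibility verdicts, not for this value's decode
  renamed field id to zip in record Geo (alias id declared on the renamed field) -> triggers nothing under the printed rules; the Profile answer is the same either way

decoded: {"audit": null, "version": -2, "active": null, "archived": true}


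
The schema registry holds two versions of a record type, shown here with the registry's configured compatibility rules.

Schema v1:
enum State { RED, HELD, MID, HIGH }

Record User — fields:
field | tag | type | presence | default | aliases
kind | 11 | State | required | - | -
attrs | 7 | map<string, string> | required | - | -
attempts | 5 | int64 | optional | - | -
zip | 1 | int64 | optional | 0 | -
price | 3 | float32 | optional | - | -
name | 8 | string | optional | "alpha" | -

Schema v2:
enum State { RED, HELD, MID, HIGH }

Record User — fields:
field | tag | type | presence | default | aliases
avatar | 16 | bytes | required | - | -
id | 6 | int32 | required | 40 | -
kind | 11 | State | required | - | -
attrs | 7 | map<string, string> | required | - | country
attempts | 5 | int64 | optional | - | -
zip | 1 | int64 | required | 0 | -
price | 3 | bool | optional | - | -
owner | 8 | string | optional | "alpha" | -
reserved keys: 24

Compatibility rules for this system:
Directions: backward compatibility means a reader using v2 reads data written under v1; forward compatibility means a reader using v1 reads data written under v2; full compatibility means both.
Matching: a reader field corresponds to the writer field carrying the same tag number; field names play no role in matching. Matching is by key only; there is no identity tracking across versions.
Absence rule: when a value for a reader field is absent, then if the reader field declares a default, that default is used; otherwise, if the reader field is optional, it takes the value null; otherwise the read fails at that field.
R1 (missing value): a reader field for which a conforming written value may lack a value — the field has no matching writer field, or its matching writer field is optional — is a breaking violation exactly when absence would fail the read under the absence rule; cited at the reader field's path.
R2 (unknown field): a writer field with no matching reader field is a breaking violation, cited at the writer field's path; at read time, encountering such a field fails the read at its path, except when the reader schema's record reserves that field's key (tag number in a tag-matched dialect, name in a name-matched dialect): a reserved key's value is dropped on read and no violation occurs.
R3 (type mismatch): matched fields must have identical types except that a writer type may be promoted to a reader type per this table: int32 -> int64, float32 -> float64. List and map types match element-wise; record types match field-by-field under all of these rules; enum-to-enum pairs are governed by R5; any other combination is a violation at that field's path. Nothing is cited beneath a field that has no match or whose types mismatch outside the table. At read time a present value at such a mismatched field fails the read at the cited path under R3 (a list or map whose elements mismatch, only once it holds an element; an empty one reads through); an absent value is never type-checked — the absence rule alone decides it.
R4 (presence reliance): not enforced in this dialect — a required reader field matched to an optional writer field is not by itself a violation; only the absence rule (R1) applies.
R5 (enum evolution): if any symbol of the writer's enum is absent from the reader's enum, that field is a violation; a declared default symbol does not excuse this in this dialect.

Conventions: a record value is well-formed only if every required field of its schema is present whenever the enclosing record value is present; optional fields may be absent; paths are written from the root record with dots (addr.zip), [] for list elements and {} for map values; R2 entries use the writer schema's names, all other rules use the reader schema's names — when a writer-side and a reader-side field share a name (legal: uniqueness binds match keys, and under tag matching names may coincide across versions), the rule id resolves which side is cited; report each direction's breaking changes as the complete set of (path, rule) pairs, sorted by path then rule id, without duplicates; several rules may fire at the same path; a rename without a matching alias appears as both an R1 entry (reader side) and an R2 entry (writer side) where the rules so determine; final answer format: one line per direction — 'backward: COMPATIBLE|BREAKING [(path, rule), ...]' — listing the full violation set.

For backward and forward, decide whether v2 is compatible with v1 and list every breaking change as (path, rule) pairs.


the writer's type comes first in each User pair
checking backward for User: reader v2 against writer v1:
  avatar has no writer counterpart
  id has no writer counterpart
  writer required, State -> State: reader kind maps from writer kind
  writer required, map<string, string> -> map<string, string>: reader attrs maps from writer attrs
  writer optional, int64 -> int64: reader attempts maps from writer attempts
  writer optional, int64 -> int64: reader zip maps from writer zip
  writer optional, float32 -> bool: reader price maps from writer price
  writer optional, string -> string: reader owner maps from writer name
  breaking: (avatar, R1)
  breaking: (price, R3)
  => backward: BREAKING (2)
checking forward for User: reader v1 against writer v2:
  writer required, State -> State: reader kind maps from writer kind
  writer required, map<string, string> -> map<string, string>: reader attrs maps from writer attrs
  writer optional, int64 -> int64: reader attempts maps from writer attempts
  writer required, int64 -> int64: reader zip maps from writer zip
  writer optional, bool -> float32: reader price maps from writer price
  writer optional, string -> string: reader name maps from writer owner
  avatar (writer side), unknown to reader
  id (writer side), unknown to reader
  breaking: (avatar, R2)
  breaking: (id, R2)
  breaking: (price, R3)
  => forward: BREAKING (3)

backward: BREAKING [(avatar, R1), (price, R3)]; forward: BREAKING [(avatar, R2), (id, R2), (price, R3)]


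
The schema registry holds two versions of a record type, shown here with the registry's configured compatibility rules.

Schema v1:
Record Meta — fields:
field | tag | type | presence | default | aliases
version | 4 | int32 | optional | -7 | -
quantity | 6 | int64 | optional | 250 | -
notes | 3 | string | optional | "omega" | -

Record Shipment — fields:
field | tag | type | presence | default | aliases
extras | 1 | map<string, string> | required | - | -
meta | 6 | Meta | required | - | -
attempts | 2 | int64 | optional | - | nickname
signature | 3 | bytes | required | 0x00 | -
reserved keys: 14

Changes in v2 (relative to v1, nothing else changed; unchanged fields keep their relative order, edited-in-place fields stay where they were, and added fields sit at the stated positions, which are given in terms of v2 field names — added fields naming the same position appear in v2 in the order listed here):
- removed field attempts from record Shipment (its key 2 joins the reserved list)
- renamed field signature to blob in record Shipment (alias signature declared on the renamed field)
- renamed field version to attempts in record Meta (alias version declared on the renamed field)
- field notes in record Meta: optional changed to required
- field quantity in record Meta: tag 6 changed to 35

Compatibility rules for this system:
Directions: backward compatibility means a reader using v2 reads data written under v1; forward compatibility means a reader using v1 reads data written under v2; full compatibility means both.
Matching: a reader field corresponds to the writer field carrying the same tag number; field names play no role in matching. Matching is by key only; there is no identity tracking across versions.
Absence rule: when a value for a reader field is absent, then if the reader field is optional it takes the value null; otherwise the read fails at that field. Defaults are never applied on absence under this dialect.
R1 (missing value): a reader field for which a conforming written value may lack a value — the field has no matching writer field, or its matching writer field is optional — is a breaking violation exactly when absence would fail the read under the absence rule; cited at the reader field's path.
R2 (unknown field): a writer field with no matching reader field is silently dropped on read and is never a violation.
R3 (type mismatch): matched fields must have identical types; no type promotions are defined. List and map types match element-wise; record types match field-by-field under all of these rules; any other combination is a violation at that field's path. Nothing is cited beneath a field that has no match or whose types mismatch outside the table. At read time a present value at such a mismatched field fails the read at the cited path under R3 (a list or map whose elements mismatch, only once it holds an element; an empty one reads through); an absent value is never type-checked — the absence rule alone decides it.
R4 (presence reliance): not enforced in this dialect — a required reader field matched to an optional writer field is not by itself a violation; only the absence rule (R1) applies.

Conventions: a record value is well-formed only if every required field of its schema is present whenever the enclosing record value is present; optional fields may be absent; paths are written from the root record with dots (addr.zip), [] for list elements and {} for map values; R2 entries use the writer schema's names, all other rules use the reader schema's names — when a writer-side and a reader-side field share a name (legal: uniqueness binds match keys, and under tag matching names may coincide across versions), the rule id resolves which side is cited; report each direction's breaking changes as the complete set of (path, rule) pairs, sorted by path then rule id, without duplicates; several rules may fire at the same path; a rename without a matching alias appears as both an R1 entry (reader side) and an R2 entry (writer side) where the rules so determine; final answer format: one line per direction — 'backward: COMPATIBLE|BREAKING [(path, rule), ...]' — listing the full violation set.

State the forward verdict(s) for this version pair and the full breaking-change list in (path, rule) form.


arrows below run writer -> reader for Shipment
checking forward for Shipment: reader v1 against writer v2:
  extras <- extras (map<string, string> -> map<string, string>, writer required)
  meta <- meta (Meta -> Meta, writer required)
  no writer field matches reader attempts
  signature <- blob (bytes -> bytes, writer required)
  meta.version <- meta.attempts (int32 -> int32, writer optional)
  no writer field matches reader meta.quantity
  meta.notes <- meta.notes (string -> string, writer required)
  leftover writer field: meta.quantity
  => forward: COMPATIBLE
the rest of the Shipment diff is inert for this question:
  removed field attempts from record Shipment (its key 2 joins the reserved list) -> fires no rule on Shipment, leaving the asked answer as it is
  renamed field signature to blob in record Shipment (alias signature declared on the renamed field) -> fires no rule on Shipment, leaving the asked answer as it is
  renamed field version to attempts in record Meta (alias version declared on the renamed field) -> fires no rule on Shipment, leaving the asked answer as it is
  field notes in record Meta: optional changed to required -> fires only in the backward direction of Shipment, which is not asked here
  field quantity in record Meta: tag 6 changed to 35 -> fires no rule on Shipment, leaving the asked answer as it is

forward: COMPATIBLE []


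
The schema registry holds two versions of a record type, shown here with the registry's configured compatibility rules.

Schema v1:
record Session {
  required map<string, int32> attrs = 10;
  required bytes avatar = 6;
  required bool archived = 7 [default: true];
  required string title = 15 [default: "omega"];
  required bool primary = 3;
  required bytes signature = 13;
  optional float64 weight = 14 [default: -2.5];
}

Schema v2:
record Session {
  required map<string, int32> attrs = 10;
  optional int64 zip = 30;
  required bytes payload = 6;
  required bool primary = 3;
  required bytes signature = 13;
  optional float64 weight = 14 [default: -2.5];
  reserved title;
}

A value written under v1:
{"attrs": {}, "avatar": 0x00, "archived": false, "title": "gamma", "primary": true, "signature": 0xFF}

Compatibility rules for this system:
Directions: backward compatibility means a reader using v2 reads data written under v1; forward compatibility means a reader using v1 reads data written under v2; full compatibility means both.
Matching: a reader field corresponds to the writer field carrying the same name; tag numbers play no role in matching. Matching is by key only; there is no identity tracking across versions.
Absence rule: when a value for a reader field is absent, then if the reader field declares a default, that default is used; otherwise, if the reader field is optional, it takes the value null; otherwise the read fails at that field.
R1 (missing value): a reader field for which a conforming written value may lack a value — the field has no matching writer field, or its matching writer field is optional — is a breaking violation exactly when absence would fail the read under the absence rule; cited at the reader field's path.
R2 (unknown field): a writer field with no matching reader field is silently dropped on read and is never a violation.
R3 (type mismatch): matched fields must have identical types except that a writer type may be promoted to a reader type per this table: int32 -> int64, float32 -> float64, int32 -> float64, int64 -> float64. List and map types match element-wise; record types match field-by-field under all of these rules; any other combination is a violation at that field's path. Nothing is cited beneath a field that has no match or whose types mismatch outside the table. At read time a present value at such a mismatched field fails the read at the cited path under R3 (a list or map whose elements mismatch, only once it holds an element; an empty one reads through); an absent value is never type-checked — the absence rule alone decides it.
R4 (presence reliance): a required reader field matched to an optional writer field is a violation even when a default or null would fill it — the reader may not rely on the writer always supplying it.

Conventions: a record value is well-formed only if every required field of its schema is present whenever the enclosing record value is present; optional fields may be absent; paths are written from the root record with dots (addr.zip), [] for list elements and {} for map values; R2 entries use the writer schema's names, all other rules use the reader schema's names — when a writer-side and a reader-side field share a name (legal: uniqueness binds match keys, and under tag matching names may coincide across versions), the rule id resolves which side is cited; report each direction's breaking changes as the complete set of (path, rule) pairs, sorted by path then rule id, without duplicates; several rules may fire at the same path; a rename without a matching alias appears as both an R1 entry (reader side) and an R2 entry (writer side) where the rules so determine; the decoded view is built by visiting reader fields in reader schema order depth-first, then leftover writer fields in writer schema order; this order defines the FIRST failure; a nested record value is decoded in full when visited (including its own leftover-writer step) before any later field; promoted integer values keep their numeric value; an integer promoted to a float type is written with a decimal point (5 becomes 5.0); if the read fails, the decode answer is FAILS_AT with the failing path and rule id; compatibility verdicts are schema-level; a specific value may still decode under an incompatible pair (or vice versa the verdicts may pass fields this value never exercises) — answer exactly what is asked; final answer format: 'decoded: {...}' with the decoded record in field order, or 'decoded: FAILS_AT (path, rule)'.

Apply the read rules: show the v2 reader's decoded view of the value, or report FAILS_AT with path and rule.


each type pair in Session: writer, then reader
decode walk for Session under reader schema v2:
  attrs := {}
  zip := null (missing; optional => null)
  read fails at payload under R1 (no fill)
  => FAILS_AT (payload, R1)
checking off the Session differences that do not matter here:
  removed field archived from record Session -> fires no rule on Session under this dialect and leaves the result unchanged
  removed field title from record Session (its key "title" joins the reserved list) -> fires no rule on Session under this dialect and leaves the result unchanged
  added field zip to record Session: optional int64, tag 30 (in v2 it sits immediately before payload) -> fires no rule on Session under this dialect and leaves the result unchanged

decoded: FAILS_AT (payload, R1)
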